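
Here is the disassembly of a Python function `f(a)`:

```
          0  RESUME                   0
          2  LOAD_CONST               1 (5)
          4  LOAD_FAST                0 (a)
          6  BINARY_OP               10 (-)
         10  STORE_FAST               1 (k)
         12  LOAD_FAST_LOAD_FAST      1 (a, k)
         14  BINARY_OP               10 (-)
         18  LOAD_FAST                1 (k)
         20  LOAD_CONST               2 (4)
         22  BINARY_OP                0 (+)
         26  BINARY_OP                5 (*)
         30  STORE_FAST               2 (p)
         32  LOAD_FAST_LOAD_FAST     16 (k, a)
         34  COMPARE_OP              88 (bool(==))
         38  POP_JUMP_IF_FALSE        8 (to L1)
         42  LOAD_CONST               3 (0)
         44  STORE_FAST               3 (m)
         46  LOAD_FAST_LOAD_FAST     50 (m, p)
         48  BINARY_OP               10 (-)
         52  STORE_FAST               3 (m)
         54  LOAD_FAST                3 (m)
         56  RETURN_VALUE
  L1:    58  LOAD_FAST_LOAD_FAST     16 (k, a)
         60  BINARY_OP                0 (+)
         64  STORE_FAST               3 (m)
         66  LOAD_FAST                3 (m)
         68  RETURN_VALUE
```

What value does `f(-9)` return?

LOAD_CONST → push 5. Stack: [5]
LOAD_FAST a → push -9. Stack: [5, -9]
BINARY_OP - → 5 - -9 = 14. Stack: [14]
STORE_FAST k → k=14. Stack: []
LOAD_FAST_LOAD_FAST a,k → push -9,14. Stack: [-9, 14]
BINARY_OP - → -9 - 14 = -23. Stack: [-23]
LOAD_FAST k → push 14. Stack: [-23, 14]
LOAD_CONST → push 4. Stack: [-23, 14, 4]
BINARY_OP + → 14 + 4 = 18. Stack: [-23, 18]
BINARY_OP * → -23 * 18 = -414. Stack: [-414]
STORE_FAST p → p=-414. Stack: []
LOAD_FAST_LOAD_FAST k,a → push 14,-9. Stack: [14, -9]
COMPARE_OP bool(==) → 14 vs -9 = False. Stack: [False]
POP_JUMP_IF_FALSE → pop False; jump. Stack: []
LOAD_FAST_LOAD_FAST k,a → push 14,-9. Stack: [14, -9]
BINARY_OP + → 14 + -9 = 5. Stack: [5]
STORE_FAST m → m=5. Stack: []
LOAD_FAST m → push 5. Stack: [5]
RETURN_VALUE → return 5.

5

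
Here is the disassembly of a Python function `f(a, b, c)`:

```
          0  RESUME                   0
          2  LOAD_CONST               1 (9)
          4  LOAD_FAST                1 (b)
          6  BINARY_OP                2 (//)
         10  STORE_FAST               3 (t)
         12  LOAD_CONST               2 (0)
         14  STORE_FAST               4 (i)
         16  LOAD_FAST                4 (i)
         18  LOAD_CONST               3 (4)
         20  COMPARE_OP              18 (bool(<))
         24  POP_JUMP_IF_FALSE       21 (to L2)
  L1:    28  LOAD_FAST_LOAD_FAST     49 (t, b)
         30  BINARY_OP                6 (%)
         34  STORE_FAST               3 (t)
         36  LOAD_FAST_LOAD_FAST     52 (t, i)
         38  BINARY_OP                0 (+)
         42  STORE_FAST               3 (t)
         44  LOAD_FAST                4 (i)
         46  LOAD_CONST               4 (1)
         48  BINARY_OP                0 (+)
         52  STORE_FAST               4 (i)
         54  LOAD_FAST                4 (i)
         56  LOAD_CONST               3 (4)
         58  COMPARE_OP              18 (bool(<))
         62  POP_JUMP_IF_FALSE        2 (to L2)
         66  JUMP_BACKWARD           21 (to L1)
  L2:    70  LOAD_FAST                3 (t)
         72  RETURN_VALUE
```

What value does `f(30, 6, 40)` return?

7

LOAD_CONST → push 9
LOAD_FAST b → push 6
BINARY_OP // → 9 // 6 = 1
STORE_FAST t → t=1
LOAD_CONST → push 0
STORE_FAST i → i=0
LOAD_FAST i → push 0
LOAD_CONST → push 4
COMPARE_OP bool(<) → 0 vs 4 = True
POP_JUMP_IF_FALSE → pop True; no jump
LOAD_FAST_LOAD_FAST t,b → push 1,6
BINARY_OP % → 1 % 6 = 1
STORE_FAST t → t=1
LOAD_FAST_LOAD_FAST t,i → push 1,0
BINARY_OP + → 1 + 0 = 1
STORE_FAST t → t=1
LOAD_FAST i → push 0
LOAD_CONST → push 1
BINARY_OP + → 0 + 1 = 1
STORE_FAST i → i=1
LOAD_FAST i → push 1
LOAD_CONST → push 4
COMPARE_OP bool(<) → 1 vs 4 = True
POP_JUMP_IF_FALSE → pop True; no jump
LOAD_FAST_LOAD_FAST t,b → push 1,6
BINARY_OP % → 1 % 6 = 1
STORE_FAST t → t=1
LOAD_FAST_LOAD_FAST t,i → push 1,1
BINARY_OP + → 1 + 1 = 2
STORE_FAST t → t=2
LOAD_FAST i → push 1
LOAD_CONST → push 1
BINARY_OP + → 1 + 1 = 2
STORE_FAST i → i=2
LOAD_FAST i → push 2
LOAD_CONST → push 4
COMPARE_OP bool(<) → 2 vs 4 = True
POP_JUMP_IF_FALSE → pop True; no jump
LOAD_FAST_LOAD_FAST t,b → push 2,6
BINARY_OP % → 2 % 6 = 2
STORE_FAST t → t=2
LOAD_FAST_LOAD_FAST t,i → push 2,2
BINARY_OP + → 2 + 2 = 4
STORE_FAST t → t=4
LOAD_FAST i → push 2
LOAD_CONST → push 1
BINARY_OP + → 2 + 1 = 3
STORE_FAST i → i=3
LOAD_FAST i → push 3
LOAD_CONST → push 4
COMPARE_OP bool(<) → 3 vs 4 = True
POP_JUMP_IF_FALSE → pop True; no jump
LOAD_FAST_LOAD_FAST t,b → push 4,6
BINARY_OP % → 4 % 6 = 4
STORE_FAST t → t=4
LOAD_FAST_LOAD_FAST t,i → push 4,3
BINARY_OP + → 4 + 3 = 7
STORE_FAST t → t=7
LOAD_FAST i → push 3
LOAD_CONST → push 1
BINARY_OP + → 3 + 1 = 4
STORE_FAST i → i=4
LOAD_FAST i → push 4
LOAD_CONST → push 4
COMPARE_OP bool(<) → 4 vs 4 = False
POP_JUMP_IF_FALSE → pop False; jump
LOAD_FAST t → push 7
RETURN_VALUE → return 7.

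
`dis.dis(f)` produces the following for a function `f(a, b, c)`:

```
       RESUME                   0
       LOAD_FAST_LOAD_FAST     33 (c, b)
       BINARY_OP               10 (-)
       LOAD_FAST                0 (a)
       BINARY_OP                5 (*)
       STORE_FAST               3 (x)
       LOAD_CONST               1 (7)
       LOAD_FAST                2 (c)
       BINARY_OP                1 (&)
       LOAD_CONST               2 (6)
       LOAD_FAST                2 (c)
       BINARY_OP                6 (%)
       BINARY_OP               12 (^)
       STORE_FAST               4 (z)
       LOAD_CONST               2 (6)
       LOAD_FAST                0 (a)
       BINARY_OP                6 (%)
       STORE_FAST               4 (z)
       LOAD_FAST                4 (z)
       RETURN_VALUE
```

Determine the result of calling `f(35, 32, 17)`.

LOAD_FAST_LOAD_FAST c,b → push 17,32. Stack: [17, 32]
BINARY_OP - → 17 - 32 = -15. Stack: [-15]
LOAD_FAST a → push 35. Stack: [-15, 35]
BINARY_OP * → -15 * 35 = -525. Stack: [-525]
STORE_FAST x → x=-525. Stack: []
LOAD_CONST → push 7. Stack: [7]
LOAD_FAST c → push 17. Stack: [7, 17]
BINARY_OP & → 7 & 17 = 1. Stack: [1]
LOAD_CONST → push 6. Stack: [1, 6]
LOAD_FAST c → push 17. Stack: [1, 6, 17]
BINARY_OP % → 6 % 17 = 6. Stack: [1, 6]
BINARY_OP ^ → 1 ^ 6 = 7. Stack: [7]
STORE_FAST z → z=7. Stack: []
LOAD_CONST → push 6. Stack: [6]
LOAD_FAST a → push 35. Stack: [6, 35]
BINARY_OP % → 6 % 35 = 6. Stack: [6]
STORE_FAST z → z=6. Stack: []
LOAD_FAST z → push 6. Stack: [6]
RETURN_VALUE → return 6.

6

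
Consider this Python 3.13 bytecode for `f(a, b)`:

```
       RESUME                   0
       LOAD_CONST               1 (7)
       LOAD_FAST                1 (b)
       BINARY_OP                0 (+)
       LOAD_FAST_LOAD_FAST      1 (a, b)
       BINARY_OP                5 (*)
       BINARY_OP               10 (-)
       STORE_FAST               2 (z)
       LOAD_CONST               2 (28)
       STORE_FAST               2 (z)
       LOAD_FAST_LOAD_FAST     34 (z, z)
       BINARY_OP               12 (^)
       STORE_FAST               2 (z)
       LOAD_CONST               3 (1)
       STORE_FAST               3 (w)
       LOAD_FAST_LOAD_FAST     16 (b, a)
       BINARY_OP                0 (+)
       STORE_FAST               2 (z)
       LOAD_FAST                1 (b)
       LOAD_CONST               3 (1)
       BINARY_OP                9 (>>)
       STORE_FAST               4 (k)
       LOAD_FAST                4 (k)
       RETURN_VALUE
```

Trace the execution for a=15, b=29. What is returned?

LOAD_CONST → push 7. Stack: [7]
LOAD_FAST b → push 29. Stack: [7, 29]
BINARY_OP + → 7 + 29 = 36. Stack: [36]
LOAD_FAST_LOAD_FAST a,b → push 15,29. Stack: [36, 15, 29]
BINARY_OP * → 15 * 29 = 435. Stack: [36, 435]
BINARY_OP - → 36 - 435 = -399. Stack: [-399]
STORE_FAST z → z=-399. Stack: []
LOAD_CONST → push 28. Stack: [28]
STORE_FAST z → z=28. Stack: []
LOAD_FAST_LOAD_FAST z,z → push 28,28. Stack: [28, 28]
BINARY_OP ^ → 28 ^ 28 = 0. Stack: [0]
STORE_FAST z → z=0. Stack: []
LOAD_CONST → push 1. Stack: [1]
STORE_FAST w → w=1. Stack: []
LOAD_FAST_LOAD_FAST b,a → push 29,15. Stack: [29, 15]
BINARY_OP + → 29 + 15 = 44. Stack: [44]
STORE_FAST z → z=44. Stack: []
LOAD_FAST b → push 29. Stack: [29]
LOAD_CONST → push 1. Stack: [29, 1]
BINARY_OP >> → 29 >> 1 = 14. Stack: [14]
STORE_FAST k → k=14. Stack: []
LOAD_FAST k → push 14. Stack: [14]
RETURN_VALUE → return 14.

14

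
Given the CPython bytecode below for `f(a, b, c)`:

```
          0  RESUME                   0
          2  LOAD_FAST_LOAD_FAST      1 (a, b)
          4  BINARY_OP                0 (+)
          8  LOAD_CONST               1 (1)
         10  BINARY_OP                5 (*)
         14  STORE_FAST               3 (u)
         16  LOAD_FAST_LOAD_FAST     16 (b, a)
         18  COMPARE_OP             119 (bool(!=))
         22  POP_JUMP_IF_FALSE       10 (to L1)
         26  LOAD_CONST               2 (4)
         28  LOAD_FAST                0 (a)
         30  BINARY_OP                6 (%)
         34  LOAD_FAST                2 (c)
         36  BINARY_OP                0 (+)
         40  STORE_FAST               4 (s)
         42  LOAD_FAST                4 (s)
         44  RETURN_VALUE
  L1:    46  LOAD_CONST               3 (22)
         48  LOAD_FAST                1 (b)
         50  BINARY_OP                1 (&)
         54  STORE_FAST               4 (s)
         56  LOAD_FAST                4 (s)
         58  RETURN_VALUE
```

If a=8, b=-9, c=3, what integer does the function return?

LOAD_FAST_LOAD_FAST a,b → push 8,-9. Stack: [8, -9]
BINARY_OP + → 8 + -9 = -1. Stack: [-1]
LOAD_CONST → push 1. Stack: [-1, 1]
BINARY_OP * → -1 * 1 = -1. Stack: [-1]
STORE_FAST u → u=-1. Stack: []
LOAD_FAST_LOAD_FAST b,a → push -9,8. Stack: [-9, 8]
COMPARE_OP bool(!=) → -9 vs 8 = True. Stack: [True]
POP_JUMP_IF_FALSE → pop True; no jump. Stack: []
LOAD_CONST → push 4. Stack: [4]
LOAD_FAST a → push 8. Stack: [4, 8]
BINARY_OP % → 4 % 8 = 4. Stack: [4]
LOAD_FAST c → push 3. Stack: [4, 3]
BINARY_OP + → 4 + 3 = 7. Stack: [7]
STORE_FAST s → s=7. Stack: []
LOAD_FAST s → push 7. Stack: [7]
RETURN_VALUE → return 7.

7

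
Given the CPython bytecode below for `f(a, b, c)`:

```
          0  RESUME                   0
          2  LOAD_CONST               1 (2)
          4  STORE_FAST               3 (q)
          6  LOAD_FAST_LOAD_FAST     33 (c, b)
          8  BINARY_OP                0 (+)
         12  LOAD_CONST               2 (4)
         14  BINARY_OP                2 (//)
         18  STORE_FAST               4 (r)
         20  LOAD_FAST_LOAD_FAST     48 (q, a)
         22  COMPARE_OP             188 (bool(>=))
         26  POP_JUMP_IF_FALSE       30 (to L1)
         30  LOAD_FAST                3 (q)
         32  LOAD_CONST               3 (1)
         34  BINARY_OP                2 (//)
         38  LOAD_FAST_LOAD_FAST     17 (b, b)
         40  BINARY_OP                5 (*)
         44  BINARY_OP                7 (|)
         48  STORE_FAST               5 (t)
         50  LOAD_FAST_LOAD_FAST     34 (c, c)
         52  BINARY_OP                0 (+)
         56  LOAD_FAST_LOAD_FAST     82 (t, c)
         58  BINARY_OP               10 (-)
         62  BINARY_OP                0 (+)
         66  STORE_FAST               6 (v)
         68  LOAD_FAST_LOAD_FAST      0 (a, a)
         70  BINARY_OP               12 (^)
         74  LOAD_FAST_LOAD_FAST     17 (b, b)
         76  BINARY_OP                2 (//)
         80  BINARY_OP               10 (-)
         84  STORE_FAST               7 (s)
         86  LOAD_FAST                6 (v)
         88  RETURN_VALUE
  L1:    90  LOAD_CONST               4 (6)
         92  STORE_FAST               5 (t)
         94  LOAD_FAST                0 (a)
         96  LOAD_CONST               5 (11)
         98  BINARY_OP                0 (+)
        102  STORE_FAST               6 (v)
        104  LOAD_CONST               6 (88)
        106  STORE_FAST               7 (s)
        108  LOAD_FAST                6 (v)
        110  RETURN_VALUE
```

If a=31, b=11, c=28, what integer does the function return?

42

LOAD_CONST → push 2. Stack: [2]
STORE_FAST q → q=2. Stack: []
LOAD_FAST_LOAD_FAST c,b → push 28,11. Stack: [28, 11]
BINARY_OP + → 28 + 11 = 39. Stack: [39]
LOAD_CONST → push 4. Stack: [39, 4]
BINARY_OP // → 39 // 4 = 9. Stack: [9]
STORE_FAST r → r=9. Stack: []
LOAD_FAST_LOAD_FAST q,a → push 2,31. Stack: [2, 31]
COMPARE_OP bool(>=) → 2 vs 31 = False. Stack: [False]
POP_JUMP_IF_FALSE → pop False; jump. Stack: []
LOAD_CONST → push 6. Stack: [6]
STORE_FAST t → t=6. Stack: []
LOAD_FAST a → push 31. Stack: [31]
LOAD_CONST → push 11. Stack: [31, 11]
BINARY_OP + → 31 + 11 = 42. Stack: [42]
STORE_FAST v → v=42. Stack: []
LOAD_CONST → push 88. Stack: [88]
STORE_FAST s → s=88. Stack: []
LOAD_FAST v → push 42. Stack: [42]
RETURN_VALUE → return 42.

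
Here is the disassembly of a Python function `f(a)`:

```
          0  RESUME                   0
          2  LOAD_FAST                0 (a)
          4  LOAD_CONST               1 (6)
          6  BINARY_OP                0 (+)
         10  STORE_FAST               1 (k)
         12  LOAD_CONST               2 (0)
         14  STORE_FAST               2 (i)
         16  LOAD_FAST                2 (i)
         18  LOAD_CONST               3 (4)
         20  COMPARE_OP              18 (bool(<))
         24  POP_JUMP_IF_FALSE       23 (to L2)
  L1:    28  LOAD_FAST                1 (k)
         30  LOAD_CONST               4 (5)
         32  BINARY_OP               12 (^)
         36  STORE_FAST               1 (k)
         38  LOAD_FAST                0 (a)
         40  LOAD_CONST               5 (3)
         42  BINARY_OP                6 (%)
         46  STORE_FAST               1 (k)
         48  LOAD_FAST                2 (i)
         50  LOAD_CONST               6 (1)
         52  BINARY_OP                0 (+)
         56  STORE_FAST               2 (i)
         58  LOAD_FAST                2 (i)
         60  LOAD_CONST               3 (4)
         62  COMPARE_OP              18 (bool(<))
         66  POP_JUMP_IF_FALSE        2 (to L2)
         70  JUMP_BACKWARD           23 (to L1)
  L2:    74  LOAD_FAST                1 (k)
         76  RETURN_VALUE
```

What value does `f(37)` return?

1

LOAD_FAST a → push 37
LOAD_CONST → push 6
BINARY_OP + → 37 + 6 = 43
STORE_FAST k → k=43
LOAD_CONST → push 0
STORE_FAST i → i=0
LOAD_FAST i → push 0
LOAD_CONST → push 4
COMPARE_OP bool(<) → 0 vs 4 = True
POP_JUMP_IF_FALSE → pop True; no jump
LOAD_FAST k → push 43
LOAD_CONST → push 5
BINARY_OP ^ → 43 ^ 5 = 46
STORE_FAST k → k=46
LOAD_FAST a → push 37
LOAD_CONST → push 3
BINARY_OP % → 37 % 3 = 1
STORE_FAST k → k=1
LOAD_FAST i → push 0
LOAD_CONST → push 1
BINARY_OP + → 0 + 1 = 1
STORE_FAST i → i=1
LOAD_FAST i → push 1
LOAD_CONST → push 4
COMPARE_OP bool(<) → 1 vs 4 = True
POP_JUMP_IF_FALSE → pop True; no jump
LOAD_FAST k → push 1
LOAD_CONST → push 5
BINARY_OP ^ → 1 ^ 5 = 4
STORE_FAST k → k=4
LOAD_FAST a → push 37
LOAD_CONST → push 3
BINARY_OP % → 37 % 3 = 1
STORE_FAST k → k=1
LOAD_FAST i → push 1
LOAD_CONST → push 1
BINARY_OP + → 1 + 1 = 2
STORE_FAST i → i=2
LOAD_FAST i → push 2
LOAD_CONST → push 4
COMPARE_OP bool(<) → 2 vs 4 = True
POP_JUMP_IF_FALSE → pop True; no jump
LOAD_FAST k → push 1
LOAD_CONST → push 5
BINARY_OP ^ → 1 ^ 5 = 4
STORE_FAST k → k=4
LOAD_FAST a → push 37
LOAD_CONST → push 3
BINARY_OP % → 37 % 3 = 1
STORE_FAST k → k=1
LOAD_FAST i → push 2
LOAD_CONST → push 1
BINARY_OP + → 2 + 1 = 3
STORE_FAST i → i=3
LOAD_FAST i → push 3
LOAD_CONST → push 4
COMPARE_OP bool(<) → 3 vs 4 = True
POP_JUMP_IF_FALSE → pop True; no jump
LOAD_FAST k → push 1
LOAD_CONST → push 5
BINARY_OP ^ → 1 ^ 5 = 4
STORE_FAST k → k=4
LOAD_FAST a → push 37
LOAD_CONST → push 3
BINARY_OP % → 37 % 3 = 1
STORE_FAST k → k=1
LOAD_FAST i → push 3
LOAD_CONST → push 1
BINARY_OP + → 3 + 1 = 4
STORE_FAST i → i=4
LOAD_FAST i → push 4
LOAD_CONST → push 4
COMPARE_OP bool(<) → 4 vs 4 = False
POP_JUMP_IF_FALSE → pop False; jump
LOAD_FAST k → push 1
RETURN_VALUE → return 1.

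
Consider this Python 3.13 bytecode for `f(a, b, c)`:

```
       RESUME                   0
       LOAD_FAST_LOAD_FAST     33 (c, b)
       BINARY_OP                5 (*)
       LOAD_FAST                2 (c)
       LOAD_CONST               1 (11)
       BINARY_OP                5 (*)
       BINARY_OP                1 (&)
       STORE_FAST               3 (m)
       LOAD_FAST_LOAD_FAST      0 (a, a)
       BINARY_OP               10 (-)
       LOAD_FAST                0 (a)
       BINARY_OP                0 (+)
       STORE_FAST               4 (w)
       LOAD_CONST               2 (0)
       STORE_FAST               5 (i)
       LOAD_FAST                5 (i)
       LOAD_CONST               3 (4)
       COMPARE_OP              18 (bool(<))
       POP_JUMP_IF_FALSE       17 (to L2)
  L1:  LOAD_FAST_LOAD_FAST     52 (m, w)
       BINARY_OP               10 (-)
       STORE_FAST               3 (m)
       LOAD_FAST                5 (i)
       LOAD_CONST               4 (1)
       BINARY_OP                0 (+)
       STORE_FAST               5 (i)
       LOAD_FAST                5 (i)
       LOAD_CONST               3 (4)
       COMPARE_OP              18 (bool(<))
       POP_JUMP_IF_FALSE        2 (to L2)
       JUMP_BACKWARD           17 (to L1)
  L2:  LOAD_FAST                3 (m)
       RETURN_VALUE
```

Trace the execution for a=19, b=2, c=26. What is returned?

LOAD_FAST_LOAD_FAST c,b → push 26,2. Stack: [26, 2]
BINARY_OP * → 26 * 2 = 52. Stack: [52]
LOAD_FAST c → push 26. Stack: [52, 26]
LOAD_CONST → push 11. Stack: [52, 26, 11]
BINARY_OP * → 26 * 11 = 286. Stack: [52, 286]
BINARY_OP & → 52 & 286 = 20. Stack: [20]
STORE_FAST m → m=20. Stack: []
LOAD_FAST_LOAD_FAST a,a → push 19,19. Stack: [19, 19]
BINARY_OP - → 19 - 19 = 0. Stack: [0]
LOAD_FAST a → push 19. Stack: [0, 19]
BINARY_OP + → 0 + 19 = 19. Stack: [19]
STORE_FAST w → w=19. Stack: []
LOAD_CONST → push 0. Stack: [0]
STORE_FAST i → i=0. Stack: []
LOAD_FAST i → push 0. Stack: [0]
LOAD_CONST → push 4. Stack: [0, 4]
COMPARE_OP bool(<) → 0 vs 4 = True. Stack: [True]
POP_JUMP_IF_FALSE → pop True; no jump. Stack: []
LOAD_FAST_LOAD_FAST m,w → push 20,19. Stack: [20, 19]
BINARY_OP - → 20 - 19 = 1. Stack: [1]
STORE_FAST m → m=1. Stack: []
LOAD_FAST i → push 0. Stack: [0]
LOAD_CONST → push 1. Stack: [0, 1]
BINARY_OP + → 0 + 1 = 1. Stack: [1]
STORE_FAST i → i=1. Stack: []
LOAD_FAST i → push 1. Stack: [1]
LOAD_CONST → push 4. Stack: [1, 4]
COMPARE_OP bool(<) → 1 vs 4 = True. Stack: [True]
POP_JUMP_IF_FALSE → pop True; no jump. Stack: []
LOAD_FAST_LOAD_FAST m,w → push 1,19. Stack: [1, 19]
BINARY_OP - → 1 - 19 = -18. Stack: [-18]
STORE_FAST m → m=-18. Stack: []
LOAD_FAST i → push 1. Stack: [1]
LOAD_CONST → push 1. Stack: [1, 1]
BINARY_OP + → 1 + 1 = 2. Stack: [2]
STORE_FAST i → i=2. Stack: []
LOAD_FAST i → push 2. Stack: [2]
LOAD_CONST → push 4. Stack: [2, 4]
COMPARE_OP bool(<) → 2 vs 4 = True. Stack: [True]
POP_JUMP_IF_FALSE → pop True; no jump. Stack: []
LOAD_FAST_LOAD_FAST m,w → push -18,19. Stack: [-18, 19]
BINARY_OP - → -18 - 19 = -37. Stack: [-37]
STORE_FAST m → m=-37. Stack: []
LOAD_FAST i → push 2. Stack: [2]
LOAD_CONST → push 1. Stack: [2, 1]
BINARY_OP + → 2 + 1 = 3. Stack: [3]
STORE_FAST i → i=3. Stack: []
LOAD_FAST i → push 3. Stack: [3]
LOAD_CONST → push 4. Stack: [3, 4]
COMPARE_OP bool(<) → 3 vs 4 = True. Stack: [True]
POP_JUMP_IF_FALSE → pop True; no jump. Stack: []
LOAD_FAST_LOAD_FAST m,w → push -37,19. Stack: [-37, 19]
BINARY_OP - → -37 - 19 = -56. Stack: [-56]
STORE_FAST m → m=-56. Stack: []
LOAD_FAST i → push 3. Stack: [3]
LOAD_CONST → push 1. Stack: [3, 1]
BINARY_OP + → 3 + 1 = 4. Stack: [4]
STORE_FAST i → i=4. Stack: []
LOAD_FAST i → push 4. Stack: [4]
LOAD_CONST → push 4. Stack: [4, 4]
COMPARE_OP bool(<) → 4 vs 4 = False. Stack: [False]
POP_JUMP_IF_FALSE → pop False; jump. Stack: []
LOAD_FAST m → push -56. Stack: [-56]
RETURN_VALUE → return -56.

-56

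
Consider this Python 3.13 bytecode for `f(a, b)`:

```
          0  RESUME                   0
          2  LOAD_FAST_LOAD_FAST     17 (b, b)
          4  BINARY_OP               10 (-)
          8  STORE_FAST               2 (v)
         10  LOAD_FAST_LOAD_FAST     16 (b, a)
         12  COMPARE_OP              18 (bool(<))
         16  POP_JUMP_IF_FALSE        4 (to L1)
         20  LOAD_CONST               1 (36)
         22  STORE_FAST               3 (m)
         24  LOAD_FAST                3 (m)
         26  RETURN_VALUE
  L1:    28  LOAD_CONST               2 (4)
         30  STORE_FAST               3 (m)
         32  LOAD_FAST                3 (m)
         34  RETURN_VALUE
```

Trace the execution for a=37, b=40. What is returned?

LOAD_FAST_LOAD_FAST b,b → push 40,40. Stack: [40, 40]
BINARY_OP - → 40 - 40 = 0. Stack: [0]
STORE_FAST v → v=0. Stack: []
LOAD_FAST_LOAD_FAST b,a → push 40,37. Stack: [40, 37]
COMPARE_OP bool(<) → 40 vs 37 = False. Stack: [False]
POP_JUMP_IF_FALSE → pop False; jump. Stack: []
LOAD_CONST → push 4. Stack: [4]
STORE_FAST m → m=4. Stack: []
LOAD_FAST m → push 4. Stack: [4]
RETURN_VALUE → return 4.

4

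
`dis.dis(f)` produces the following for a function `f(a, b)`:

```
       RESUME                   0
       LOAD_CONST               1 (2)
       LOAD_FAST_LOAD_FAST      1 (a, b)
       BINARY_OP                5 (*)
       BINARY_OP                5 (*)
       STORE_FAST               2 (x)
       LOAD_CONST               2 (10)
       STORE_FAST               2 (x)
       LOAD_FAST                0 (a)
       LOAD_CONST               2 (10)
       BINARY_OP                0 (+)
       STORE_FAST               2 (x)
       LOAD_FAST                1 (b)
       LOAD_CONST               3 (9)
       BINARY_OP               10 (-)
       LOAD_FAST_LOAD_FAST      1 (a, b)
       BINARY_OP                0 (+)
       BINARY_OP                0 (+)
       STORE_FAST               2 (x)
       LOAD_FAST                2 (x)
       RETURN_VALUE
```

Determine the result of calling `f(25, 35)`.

LOAD_CONST → push 2. Stack: [2]
LOAD_FAST_LOAD_FAST a,b → push 25,35. Stack: [2, 25, 35]
BINARY_OP * → 25 * 35 = 875. Stack: [2, 875]
BINARY_OP * → 2 * 875 = 1750. Stack: [1750]
STORE_FAST x → x=1750. Stack: []
LOAD_CONST → push 10. Stack: [10]
STORE_FAST x → x=10. Stack: []
LOAD_FAST a → push 25. Stack: [25]
LOAD_CONST → push 10. Stack: [25, 10]
BINARY_OP + → 25 + 10 = 35. Stack: [35]
STORE_FAST x → x=35. Stack: []
LOAD_FAST b → push 35. Stack: [35]
LOAD_CONST → push 9. Stack: [35, 9]
BINARY_OP - → 35 - 9 = 26. Stack: [26]
LOAD_FAST_LOAD_FAST a,b → push 25,35. Stack: [26, 25, 35]
BINARY_OP + → 25 + 35 = 60. Stack: [26, 60]
BINARY_OP + → 26 + 60 = 86. Stack: [86]
STORE_FAST x → x=86. Stack: []
LOAD_FAST x → push 86. Stack: [86]
RETURN_VALUE → return 86.

86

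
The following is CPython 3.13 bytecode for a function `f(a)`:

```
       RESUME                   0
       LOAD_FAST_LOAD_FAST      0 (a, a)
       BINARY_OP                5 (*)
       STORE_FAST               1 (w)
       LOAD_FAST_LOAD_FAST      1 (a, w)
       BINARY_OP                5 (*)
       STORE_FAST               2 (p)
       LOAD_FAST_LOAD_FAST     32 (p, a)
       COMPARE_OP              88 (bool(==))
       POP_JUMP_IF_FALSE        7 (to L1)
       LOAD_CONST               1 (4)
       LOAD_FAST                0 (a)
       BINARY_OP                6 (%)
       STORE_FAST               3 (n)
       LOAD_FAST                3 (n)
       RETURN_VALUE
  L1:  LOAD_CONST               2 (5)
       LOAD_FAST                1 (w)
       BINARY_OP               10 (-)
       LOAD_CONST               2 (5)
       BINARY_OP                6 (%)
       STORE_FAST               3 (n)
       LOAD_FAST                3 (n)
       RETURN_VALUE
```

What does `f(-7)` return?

LOAD_FAST_LOAD_FAST a,a → push -7,-7. Stack: [-7, -7]
BINARY_OP * → -7 * -7 = 49. Stack: [49]
STORE_FAST w → w=49. Stack: []
LOAD_FAST_LOAD_FAST a,w → push -7,49. Stack: [-7, 49]
BINARY_OP * → -7 * 49 = -343. Stack: [-343]
STORE_FAST p → p=-343. Stack: []
LOAD_FAST_LOAD_FAST p,a → push -343,-7. Stack: [-343, -7]
COMPARE_OP bool(==) → -343 vs -7 = False. Stack: [False]
POP_JUMP_IF_FALSE → pop False; jump. Stack: []
LOAD_CONST → push 5. Stack: [5]
LOAD_FAST w → push 49. Stack: [5, 49]
BINARY_OP - → 5 - 49 = -44. Stack: [-44]
LOAD_CONST → push 5. Stack: [-44, 5]
BINARY_OP % → -44 % 5 = 1. Stack: [1]
STORE_FAST n → n=1. Stack: []
LOAD_FAST n → push 1. Stack: [1]
RETURN_VALUE → return 1.

1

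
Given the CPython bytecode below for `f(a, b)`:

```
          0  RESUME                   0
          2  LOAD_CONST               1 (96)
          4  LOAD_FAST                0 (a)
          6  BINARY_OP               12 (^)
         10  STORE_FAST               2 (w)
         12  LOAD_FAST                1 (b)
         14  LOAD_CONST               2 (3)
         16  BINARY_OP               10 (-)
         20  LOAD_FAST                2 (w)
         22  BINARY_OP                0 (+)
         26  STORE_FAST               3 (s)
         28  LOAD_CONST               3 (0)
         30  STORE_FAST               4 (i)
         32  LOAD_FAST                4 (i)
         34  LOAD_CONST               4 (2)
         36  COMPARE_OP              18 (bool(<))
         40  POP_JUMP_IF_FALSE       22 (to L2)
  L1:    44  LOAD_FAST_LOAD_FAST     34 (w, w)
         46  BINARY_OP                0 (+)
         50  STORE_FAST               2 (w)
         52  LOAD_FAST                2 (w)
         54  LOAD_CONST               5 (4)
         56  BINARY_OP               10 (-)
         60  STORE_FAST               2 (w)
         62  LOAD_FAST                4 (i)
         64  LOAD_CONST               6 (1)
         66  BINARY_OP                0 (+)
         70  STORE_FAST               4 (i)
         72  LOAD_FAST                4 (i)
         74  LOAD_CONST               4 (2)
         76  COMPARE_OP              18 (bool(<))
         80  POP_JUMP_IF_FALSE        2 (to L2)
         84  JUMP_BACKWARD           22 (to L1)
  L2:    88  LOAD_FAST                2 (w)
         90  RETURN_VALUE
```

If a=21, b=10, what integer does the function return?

456

LOAD_CONST → push 96. Stack: [96]
LOAD_FAST a → push 21. Stack: [96, 21]
BINARY_OP ^ → 96 ^ 21 = 117. Stack: [117]
STORE_FAST w → w=117. Stack: []
LOAD_FAST b → push 10. Stack: [10]
LOAD_CONST → push 3. Stack: [10, 3]
BINARY_OP - → 10 - 3 = 7. Stack: [7]
LOAD_FAST w → push 117. Stack: [7, 117]
BINARY_OP + → 7 + 117 = 124. Stack: [124]
STORE_FAST s → s=124. Stack: []
LOAD_CONST → push 0. Stack: [0]
STORE_FAST i → i=0. Stack: []
LOAD_FAST i → push 0. Stack: [0]
LOAD_CONST → push 2. Stack: [0, 2]
COMPARE_OP bool(<) → 0 vs 2 = True. Stack: [True]
POP_JUMP_IF_FALSE → pop True; no jump. Stack: []
LOAD_FAST_LOAD_FAST w,w → push 117,117. Stack: [117, 117]
BINARY_OP + → 117 + 117 = 234. Stack: [234]
STORE_FAST w → w=234. Stack: []
LOAD_FAST w → push 234. Stack: [234]
LOAD_CONST → push 4. Stack: [234, 4]
BINARY_OP - → 234 - 4 = 230. Stack: [230]
STORE_FAST w → w=230. Stack: []
LOAD_FAST i → push 0. Stack: [0]
LOAD_CONST → push 1. Stack: [0, 1]
BINARY_OP + → 0 + 1 = 1. Stack: [1]
STORE_FAST i → i=1. Stack: []
LOAD_FAST i → push 1. Stack: [1]
LOAD_CONST → push 2. Stack: [1, 2]
COMPARE_OP bool(<) → 1 vs 2 = True. Stack: [True]
POP_JUMP_IF_FALSE → pop True; no jump. Stack: []
LOAD_FAST_LOAD_FAST w,w → push 230,230. Stack: [230, 230]
BINARY_OP + → 230 + 230 = 460. Stack: [460]
STORE_FAST w → w=460. Stack: []
LOAD_FAST w → push 460. Stack: [460]
LOAD_CONST → push 4. Stack: [460, 4]
BINARY_OP - → 460 - 4 = 456. Stack: [456]
STORE_FAST w → w=456. Stack: []
LOAD_FAST i → push 1. Stack: [1]
LOAD_CONST → push 1. Stack: [1, 1]
BINARY_OP + → 1 + 1 = 2. Stack: [2]
STORE_FAST i → i=2. Stack: []
LOAD_FAST i → push 2. Stack: [2]
LOAD_CONST → push 2. Stack: [2, 2]
COMPARE_OP bool(<) → 2 vs 2 = False. Stack: [False]
POP_JUMP_IF_FALSE → pop False; jump. Stack: []
LOAD_FAST w → push 456. Stack: [456]
RETURN_VALUE → return 456.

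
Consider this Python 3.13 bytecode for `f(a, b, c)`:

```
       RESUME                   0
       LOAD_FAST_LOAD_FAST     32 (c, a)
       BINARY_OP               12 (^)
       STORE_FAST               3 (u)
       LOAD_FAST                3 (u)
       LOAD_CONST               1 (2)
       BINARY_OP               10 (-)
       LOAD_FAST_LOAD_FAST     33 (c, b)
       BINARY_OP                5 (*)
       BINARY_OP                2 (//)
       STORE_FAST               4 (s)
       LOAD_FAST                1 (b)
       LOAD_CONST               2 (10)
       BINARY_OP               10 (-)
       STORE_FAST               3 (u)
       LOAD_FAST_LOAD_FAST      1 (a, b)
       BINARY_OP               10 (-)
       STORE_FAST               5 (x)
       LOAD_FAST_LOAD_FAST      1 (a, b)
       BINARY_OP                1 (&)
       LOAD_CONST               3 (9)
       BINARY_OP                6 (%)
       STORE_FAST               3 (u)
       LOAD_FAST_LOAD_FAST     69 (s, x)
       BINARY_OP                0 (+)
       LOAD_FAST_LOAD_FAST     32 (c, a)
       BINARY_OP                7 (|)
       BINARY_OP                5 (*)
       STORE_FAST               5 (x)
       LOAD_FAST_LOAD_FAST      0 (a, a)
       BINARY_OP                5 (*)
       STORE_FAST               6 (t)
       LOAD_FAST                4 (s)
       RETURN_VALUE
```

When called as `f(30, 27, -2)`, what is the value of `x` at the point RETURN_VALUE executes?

-6

LOAD_FAST_LOAD_FAST c,a → push -2,30. Stack: [-2, 30]
BINARY_OP ^ → -2 ^ 30 = -32. Stack: [-32]
STORE_FAST u → u=-32. Stack: []
LOAD_FAST u → push -32. Stack: [-32]
LOAD_CONST → push 2. Stack: [-32, 2]
BINARY_OP - → -32 - 2 = -34. Stack: [-34]
LOAD_FAST_LOAD_FAST c,b → push -2,27. Stack: [-34, -2, 27]
BINARY_OP * → -2 * 27 = -54. Stack: [-34, -54]
BINARY_OP // → -34 // -54 = 0. Stack: [0]
STORE_FAST s → s=0. Stack: []
LOAD_FAST b → push 27. Stack: [27]
LOAD_CONST → push 10. Stack: [27, 10]
BINARY_OP - → 27 - 10 = 17. Stack: [17]
STORE_FAST u → u=17. Stack: []
LOAD_FAST_LOAD_FAST a,b → push 30,27. Stack: [30, 27]
BINARY_OP - → 30 - 27 = 3. Stack: [3]
STORE_FAST x → x=3. Stack: []
LOAD_FAST_LOAD_FAST a,b → push 30,27. Stack: [30, 27]
BINARY_OP & → 30 & 27 = 26. Stack: [26]
LOAD_CONST → push 9. Stack: [26, 9]
BINARY_OP % → 26 % 9 = 8. Stack: [8]
STORE_FAST u → u=8. Stack: []
LOAD_FAST_LOAD_FAST s,x → push 0,3. Stack: [0, 3]
BINARY_OP + → 0 + 3 = 3. Stack: [3]
LOAD_FAST_LOAD_FAST c,a → push -2,30. Stack: [3, -2, 30]
BINARY_OP | → -2 | 30 = -2. Stack: [3, -2]
BINARY_OP * → 3 * -2 = -6. Stack: [-6]
STORE_FAST x → x=-6. Stack: []
LOAD_FAST_LOAD_FAST a,a → push 30,30. Stack: [30, 30]
BINARY_OP * → 30 * 30 = 900. Stack: [900]
STORE_FAST t → t=900. Stack: []
LOAD_FAST s → push 0. Stack: [0]
RETURN_VALUE → return 0.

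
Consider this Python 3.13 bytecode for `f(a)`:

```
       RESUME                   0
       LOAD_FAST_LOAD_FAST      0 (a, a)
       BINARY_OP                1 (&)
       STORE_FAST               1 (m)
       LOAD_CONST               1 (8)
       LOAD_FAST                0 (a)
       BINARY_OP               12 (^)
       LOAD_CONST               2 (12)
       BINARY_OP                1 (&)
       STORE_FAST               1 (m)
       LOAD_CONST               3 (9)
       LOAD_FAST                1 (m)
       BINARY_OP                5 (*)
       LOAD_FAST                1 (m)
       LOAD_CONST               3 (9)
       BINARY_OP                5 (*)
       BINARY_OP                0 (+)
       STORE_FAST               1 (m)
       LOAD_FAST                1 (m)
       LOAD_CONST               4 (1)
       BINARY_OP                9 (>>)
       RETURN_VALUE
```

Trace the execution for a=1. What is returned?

LOAD_FAST_LOAD_FAST a,a → push 1,1. Stack: [1, 1]
BINARY_OP & → 1 & 1 = 1. Stack: [1]
STORE_FAST m → m=1. Stack: []
LOAD_CONST → push 8. Stack: [8]
LOAD_FAST a → push 1. Stack: [8, 1]
BINARY_OP ^ → 8 ^ 1 = 9. Stack: [9]
LOAD_CONST → push 12. Stack: [9, 12]
BINARY_OP & → 9 & 12 = 8. Stack: [8]
STORE_FAST m → m=8. Stack: []
LOAD_CONST → push 9. Stack: [9]
LOAD_FAST m → push 8. Stack: [9, 8]
BINARY_OP * → 9 * 8 = 72. Stack: [72]
LOAD_FAST m → push 8. Stack: [72, 8]
LOAD_CONST → push 9. Stack: [72, 8, 9]
BINARY_OP * → 8 * 9 = 72. Stack: [72, 72]
BINARY_OP + → 72 + 72 = 144. Stack: [144]
STORE_FAST m → m=144. Stack: []
LOAD_FAST m → push 144. Stack: [144]
LOAD_CONST → push 1. Stack: [144, 1]
BINARY_OP >> → 144 >> 1 = 72. Stack: [72]
RETURN_VALUE → return 72.

72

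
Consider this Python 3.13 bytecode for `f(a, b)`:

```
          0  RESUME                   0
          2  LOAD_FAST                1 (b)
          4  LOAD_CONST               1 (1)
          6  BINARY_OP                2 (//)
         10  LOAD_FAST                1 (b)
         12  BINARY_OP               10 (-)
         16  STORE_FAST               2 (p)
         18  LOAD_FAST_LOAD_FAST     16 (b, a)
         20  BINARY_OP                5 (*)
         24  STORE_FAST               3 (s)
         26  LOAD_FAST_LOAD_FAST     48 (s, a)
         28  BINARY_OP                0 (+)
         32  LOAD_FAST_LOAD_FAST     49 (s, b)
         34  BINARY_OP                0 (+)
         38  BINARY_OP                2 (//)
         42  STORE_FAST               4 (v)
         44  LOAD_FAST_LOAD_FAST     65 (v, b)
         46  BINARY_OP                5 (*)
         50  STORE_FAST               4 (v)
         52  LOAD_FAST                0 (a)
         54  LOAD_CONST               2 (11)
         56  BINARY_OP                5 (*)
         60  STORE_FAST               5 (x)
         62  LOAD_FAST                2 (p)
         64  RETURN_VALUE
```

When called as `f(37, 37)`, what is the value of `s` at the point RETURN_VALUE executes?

1369

LOAD_FAST b → push 37. Stack: [37]
LOAD_CONST → push 1. Stack: [37, 1]
BINARY_OP // → 37 // 1 = 37. Stack: [37]
LOAD_FAST b → push 37. Stack: [37, 37]
BINARY_OP - → 37 - 37 = 0. Stack: [0]
STORE_FAST p → p=0. Stack: []
LOAD_FAST_LOAD_FAST b,a → push 37,37. Stack: [37, 37]
BINARY_OP * → 37 * 37 = 1369. Stack: [1369]
STORE_FAST s → s=1369. Stack: []
LOAD_FAST_LOAD_FAST s,a → push 1369,37. Stack: [1369, 37]
BINARY_OP + → 1369 + 37 = 1406. Stack: [1406]
LOAD_FAST_LOAD_FAST s,b → push 1369,37. Stack: [1406, 1369, 37]
BINARY_OP + → 1369 + 37 = 1406. Stack: [1406, 1406]
BINARY_OP // → 1406 // 1406 = 1. Stack: [1]
STORE_FAST v → v=1. Stack: []
LOAD_FAST_LOAD_FAST v,b → push 1,37. Stack: [1, 37]
BINARY_OP * → 1 * 37 = 37. Stack: [37]
STORE_FAST v → v=37. Stack: []
LOAD_FAST a → push 37. Stack: [37]
LOAD_CONST → push 11. Stack: [37, 11]
BINARY_OP * → 37 * 11 = 407. Stack: [407]
STORE_FAST x → x=407. Stack: []
LOAD_FAST p → push 0. Stack: [0]
RETURN_VALUE → return 0.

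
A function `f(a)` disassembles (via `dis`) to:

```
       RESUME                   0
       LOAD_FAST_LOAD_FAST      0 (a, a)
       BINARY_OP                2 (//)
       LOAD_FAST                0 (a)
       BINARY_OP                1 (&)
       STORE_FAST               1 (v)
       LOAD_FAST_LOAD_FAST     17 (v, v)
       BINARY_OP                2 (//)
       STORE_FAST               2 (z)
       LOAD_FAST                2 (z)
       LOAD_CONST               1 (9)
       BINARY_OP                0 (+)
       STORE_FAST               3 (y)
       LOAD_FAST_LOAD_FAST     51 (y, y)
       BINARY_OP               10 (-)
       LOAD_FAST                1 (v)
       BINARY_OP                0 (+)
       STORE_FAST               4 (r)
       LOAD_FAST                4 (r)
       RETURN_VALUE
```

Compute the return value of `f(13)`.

LOAD_FAST_LOAD_FAST a,a → push 13,13. Stack: [13, 13]
BINARY_OP // → 13 // 13 = 1. Stack: [1]
LOAD_FAST a → push 13. Stack: [1, 13]
BINARY_OP & → 1 & 13 = 1. Stack: [1]
STORE_FAST v → v=1. Stack: []
LOAD_FAST_LOAD_FAST v,v → push 1,1. Stack: [1, 1]
BINARY_OP // → 1 // 1 = 1. Stack: [1]
STORE_FAST z → z=1. Stack: []
LOAD_FAST z → push 1. Stack: [1]
LOAD_CONST → push 9. Stack: [1, 9]
BINARY_OP + → 1 + 9 = 10. Stack: [10]
STORE_FAST y → y=10. Stack: []
LOAD_FAST_LOAD_FAST y,y → push 10,10. Stack: [10, 10]
BINARY_OP - → 10 - 10 = 0. Stack: [0]
LOAD_FAST v → push 1. Stack: [0, 1]
BINARY_OP + → 0 + 1 = 1. Stack: [1]
STORE_FAST r → r=1. Stack: []
LOAD_FAST r → push 1. Stack: [1]
RETURN_VALUE → return 1.

1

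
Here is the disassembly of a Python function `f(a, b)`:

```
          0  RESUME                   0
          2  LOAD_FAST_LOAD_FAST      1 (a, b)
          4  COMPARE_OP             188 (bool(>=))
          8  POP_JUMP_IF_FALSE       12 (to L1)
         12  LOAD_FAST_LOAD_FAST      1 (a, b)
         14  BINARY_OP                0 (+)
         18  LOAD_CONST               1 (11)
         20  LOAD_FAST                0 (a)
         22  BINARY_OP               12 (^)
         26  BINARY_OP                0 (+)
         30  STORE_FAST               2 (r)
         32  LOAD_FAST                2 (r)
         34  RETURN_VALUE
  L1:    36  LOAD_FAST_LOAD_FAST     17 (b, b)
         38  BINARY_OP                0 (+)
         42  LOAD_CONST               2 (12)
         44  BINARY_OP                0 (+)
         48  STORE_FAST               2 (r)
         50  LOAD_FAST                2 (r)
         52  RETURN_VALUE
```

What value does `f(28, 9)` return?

60

LOAD_FAST_LOAD_FAST a,b → push 28,9. Stack: [28, 9]
COMPARE_OP bool(>=) → 28 vs 9 = True. Stack: [True]
POP_JUMP_IF_FALSE → pop True; no jump. Stack: []
LOAD_FAST_LOAD_FAST a,b → push 28,9. Stack: [28, 9]
BINARY_OP + → 28 + 9 = 37. Stack: [37]
LOAD_CONST → push 11. Stack: [37, 11]
LOAD_FAST a → push 28. Stack: [37, 11, 28]
BINARY_OP ^ → 11 ^ 28 = 23. Stack: [37, 23]
BINARY_OP + → 37 + 23 = 60. Stack: [60]
STORE_FAST r → r=60. Stack: []
LOAD_FAST r → push 60. Stack: [60]
RETURN_VALUE → return 60.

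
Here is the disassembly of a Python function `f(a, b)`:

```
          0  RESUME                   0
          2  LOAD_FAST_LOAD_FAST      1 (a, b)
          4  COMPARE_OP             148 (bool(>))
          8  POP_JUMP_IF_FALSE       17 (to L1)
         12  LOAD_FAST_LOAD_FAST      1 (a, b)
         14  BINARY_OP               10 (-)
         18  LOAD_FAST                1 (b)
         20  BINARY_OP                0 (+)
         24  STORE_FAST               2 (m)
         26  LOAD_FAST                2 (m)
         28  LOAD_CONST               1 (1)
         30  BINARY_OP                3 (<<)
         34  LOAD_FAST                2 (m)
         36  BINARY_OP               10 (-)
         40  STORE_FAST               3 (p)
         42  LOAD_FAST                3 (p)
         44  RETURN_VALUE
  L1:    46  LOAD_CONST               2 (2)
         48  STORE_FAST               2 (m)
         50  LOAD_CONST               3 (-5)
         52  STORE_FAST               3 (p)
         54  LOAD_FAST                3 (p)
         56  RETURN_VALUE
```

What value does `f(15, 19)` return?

LOAD_FAST_LOAD_FAST a,b → push 15,19. Stack: [15, 19]
COMPARE_OP bool(>) → 15 vs 19 = False. Stack: [False]
POP_JUMP_IF_FALSE → pop False; jump. Stack: []
LOAD_CONST → push 2. Stack: [2]
STORE_FAST m → m=2. Stack: []
LOAD_CONST → push -5. Stack: [-5]
STORE_FAST p → p=-5. Stack: []
LOAD_FAST p → push -5. Stack: [-5]
RETURN_VALUE → return -5.

-5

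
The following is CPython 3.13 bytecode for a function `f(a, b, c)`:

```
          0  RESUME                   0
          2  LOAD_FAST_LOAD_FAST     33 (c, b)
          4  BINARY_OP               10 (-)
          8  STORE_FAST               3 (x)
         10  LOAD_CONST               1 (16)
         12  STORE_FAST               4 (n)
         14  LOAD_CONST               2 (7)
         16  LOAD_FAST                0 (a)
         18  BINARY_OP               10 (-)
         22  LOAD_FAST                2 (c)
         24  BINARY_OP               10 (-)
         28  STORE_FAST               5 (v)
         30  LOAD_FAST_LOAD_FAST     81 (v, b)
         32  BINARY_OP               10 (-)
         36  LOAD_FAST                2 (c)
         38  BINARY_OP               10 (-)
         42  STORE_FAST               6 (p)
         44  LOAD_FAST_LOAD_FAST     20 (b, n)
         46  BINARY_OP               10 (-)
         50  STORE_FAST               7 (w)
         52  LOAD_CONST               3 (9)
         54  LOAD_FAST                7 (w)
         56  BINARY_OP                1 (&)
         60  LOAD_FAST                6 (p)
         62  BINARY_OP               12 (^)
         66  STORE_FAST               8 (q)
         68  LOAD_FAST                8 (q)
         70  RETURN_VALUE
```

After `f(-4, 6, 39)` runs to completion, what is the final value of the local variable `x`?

LOAD_FAST_LOAD_FAST c,b → push 39,6. Stack: [39, 6]
BINARY_OP - → 39 - 6 = 33. Stack: [33]
STORE_FAST x → x=33. Stack: []
LOAD_CONST → push 16. Stack: [16]
STORE_FAST n → n=16. Stack: []
LOAD_CONST → push 7. Stack: [7]
LOAD_FAST a → push -4. Stack: [7, -4]
BINARY_OP - → 7 - -4 = 11. Stack: [11]
LOAD_FAST c → push 39. Stack: [11, 39]
BINARY_OP - → 11 - 39 = -28. Stack: [-28]
STORE_FAST v → v=-28. Stack: []
LOAD_FAST_LOAD_FAST v,b → push -28,6. Stack: [-28, 6]
BINARY_OP - → -28 - 6 = -34. Stack: [-34]
LOAD_FAST c → push 39. Stack: [-34, 39]
BINARY_OP - → -34 - 39 = -73. Stack: [-73]
STORE_FAST p → p=-73. Stack: []
LOAD_FAST_LOAD_FAST b,n → push 6,16. Stack: [6, 16]
BINARY_OP - → 6 - 16 = -10. Stack: [-10]
STORE_FAST w → w=-10. Stack: []
LOAD_CONST → push 9. Stack: [9]
LOAD_FAST w → push -10. Stack: [9, -10]
BINARY_OP & → 9 & -10 = 0. Stack: [0]
LOAD_FAST p → push -73. Stack: [0, -73]
BINARY_OP ^ → 0 ^ -73 = -73. Stack: [-73]
STORE_FAST q → q=-73. Stack: []
LOAD_FAST q → push -73. Stack: [-73]
RETURN_VALUE → return -73.

33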